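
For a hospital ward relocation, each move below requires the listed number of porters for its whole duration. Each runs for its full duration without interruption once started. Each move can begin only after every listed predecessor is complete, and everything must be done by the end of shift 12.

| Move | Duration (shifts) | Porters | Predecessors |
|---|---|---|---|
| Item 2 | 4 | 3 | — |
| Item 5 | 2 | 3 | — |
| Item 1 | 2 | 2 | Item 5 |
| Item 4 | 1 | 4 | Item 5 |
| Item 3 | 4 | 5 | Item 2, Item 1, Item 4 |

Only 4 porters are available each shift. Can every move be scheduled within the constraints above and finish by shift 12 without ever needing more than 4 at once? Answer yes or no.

The minimum achievable peak is 5; 4 < 5, so no feasible schedule stays within the cap.

no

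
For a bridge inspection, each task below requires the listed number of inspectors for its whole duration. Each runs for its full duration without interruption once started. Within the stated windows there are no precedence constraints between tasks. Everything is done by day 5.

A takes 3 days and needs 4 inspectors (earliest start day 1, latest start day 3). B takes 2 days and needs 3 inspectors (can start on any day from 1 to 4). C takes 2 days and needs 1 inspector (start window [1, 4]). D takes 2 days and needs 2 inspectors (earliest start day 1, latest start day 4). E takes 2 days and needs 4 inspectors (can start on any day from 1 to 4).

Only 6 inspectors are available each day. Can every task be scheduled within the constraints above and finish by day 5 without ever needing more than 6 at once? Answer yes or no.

no

Total inspector-days = 32; over 5 days the average is 32/5 > 6, so some day must exceed 6.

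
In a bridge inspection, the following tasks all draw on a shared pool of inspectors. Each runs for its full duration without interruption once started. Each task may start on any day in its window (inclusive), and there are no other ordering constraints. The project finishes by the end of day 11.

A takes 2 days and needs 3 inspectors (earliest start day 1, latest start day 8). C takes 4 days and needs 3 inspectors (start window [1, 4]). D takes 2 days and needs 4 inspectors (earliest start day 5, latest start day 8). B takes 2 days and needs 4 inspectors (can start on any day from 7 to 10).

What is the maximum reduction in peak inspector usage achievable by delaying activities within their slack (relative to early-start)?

Early-start peak: d1:6  d2:6  d3:3  d4:3  d5:4  d6:4  d7:4  d8:4  d9:0  d10:0  d11:0 ⇒ 6.
Leveled (A@1, C@3, D@7, B@9): d1:3  d2:3  d3:3  d4:3  d5:3  d6:3  d7:4  d8:4  d9:4  d10:4  d11:0 ⇒ 4.
Reduction 6 − 4 = 2.

2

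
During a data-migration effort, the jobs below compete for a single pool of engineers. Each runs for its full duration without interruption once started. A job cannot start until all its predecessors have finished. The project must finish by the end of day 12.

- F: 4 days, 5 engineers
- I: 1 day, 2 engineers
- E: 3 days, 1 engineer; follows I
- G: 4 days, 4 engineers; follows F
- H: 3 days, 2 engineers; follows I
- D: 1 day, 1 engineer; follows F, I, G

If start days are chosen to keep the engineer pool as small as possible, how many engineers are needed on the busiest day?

5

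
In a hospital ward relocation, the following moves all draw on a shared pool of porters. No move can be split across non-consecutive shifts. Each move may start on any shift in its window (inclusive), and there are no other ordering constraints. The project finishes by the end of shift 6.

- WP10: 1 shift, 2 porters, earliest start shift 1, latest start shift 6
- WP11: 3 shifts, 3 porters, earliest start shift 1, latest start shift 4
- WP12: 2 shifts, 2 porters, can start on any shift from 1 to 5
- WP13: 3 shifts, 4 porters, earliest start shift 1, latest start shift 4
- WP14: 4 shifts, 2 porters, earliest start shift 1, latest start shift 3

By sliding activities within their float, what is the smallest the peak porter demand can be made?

Early-start (WP10@1, WP11@1, WP12@1, WP13@1, WP14@1) gives peak 13: s1:13  s2:11  s3:9  s4:2  s5:0  s6:0.
Shift WP13→4, WP14→2.
Schedule WP10@1, WP11@1, WP12@1, WP13@4, WP14@2: s1:7  s2:7  s3:5  s4:6  s5:6  s6:4 — peak 7.

7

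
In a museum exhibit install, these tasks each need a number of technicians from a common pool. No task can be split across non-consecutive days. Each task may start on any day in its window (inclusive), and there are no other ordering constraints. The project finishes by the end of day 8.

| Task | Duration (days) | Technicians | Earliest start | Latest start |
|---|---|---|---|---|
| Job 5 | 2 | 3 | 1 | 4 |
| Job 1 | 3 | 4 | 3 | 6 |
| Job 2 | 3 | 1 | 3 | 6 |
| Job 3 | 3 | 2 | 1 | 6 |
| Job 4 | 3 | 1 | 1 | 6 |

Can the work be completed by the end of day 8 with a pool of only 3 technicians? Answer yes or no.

no

Total technician-days = 30; over 8 days the average is 30/8 > 3, so some day must exceed 3.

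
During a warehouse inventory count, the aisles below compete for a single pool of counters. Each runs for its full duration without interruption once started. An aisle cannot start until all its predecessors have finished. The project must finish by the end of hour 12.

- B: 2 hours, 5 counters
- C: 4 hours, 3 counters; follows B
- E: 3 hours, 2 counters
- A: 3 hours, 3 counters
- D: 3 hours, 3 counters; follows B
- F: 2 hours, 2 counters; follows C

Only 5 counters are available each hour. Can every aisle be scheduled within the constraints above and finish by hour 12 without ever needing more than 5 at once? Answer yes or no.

Schedule B@1, C@3, E@3, A@7, D@10, F@7: h1:5  h2:5  h3:5  h4:5  h5:5  h6:3  h7:5  h8:5  h9:3  h10:3  h11:3  h12:3 — peak 5 ≤ 5.

yes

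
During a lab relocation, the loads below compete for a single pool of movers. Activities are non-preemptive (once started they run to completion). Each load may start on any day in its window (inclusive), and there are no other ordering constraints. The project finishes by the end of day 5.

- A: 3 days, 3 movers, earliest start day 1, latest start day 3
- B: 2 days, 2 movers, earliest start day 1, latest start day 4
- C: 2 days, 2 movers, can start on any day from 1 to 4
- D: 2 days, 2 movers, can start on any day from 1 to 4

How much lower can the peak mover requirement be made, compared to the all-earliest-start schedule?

4

Early-start peak: d1:9  d2:9  d3:3  d4:0  d5:0 ⇒ 9.
Leveled (A@1, B@1, C@3, D@4): d1:5  d2:5  d3:5  d4:4  d5:2 ⇒ 5.
Reduction 9 − 5 = 4.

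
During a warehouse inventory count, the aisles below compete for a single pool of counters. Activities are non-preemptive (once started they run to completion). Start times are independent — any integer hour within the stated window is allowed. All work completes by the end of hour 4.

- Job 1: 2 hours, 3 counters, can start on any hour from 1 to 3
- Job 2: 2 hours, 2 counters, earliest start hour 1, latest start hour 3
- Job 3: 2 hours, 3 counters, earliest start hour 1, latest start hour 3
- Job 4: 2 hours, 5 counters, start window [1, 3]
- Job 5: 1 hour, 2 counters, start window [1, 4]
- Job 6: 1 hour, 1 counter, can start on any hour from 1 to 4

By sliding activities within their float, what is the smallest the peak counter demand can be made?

8

Early-start (Job 1@1, Job 2@1, Job 3@1, Job 4@1, Job 5@1, Job 6@1) gives peak 16: h1:16  h2:13  h3:0  h4:0.
Shift Job 4→3, Job 5→3, Job 6→3.
Schedule Job 1@1, Job 2@1, Job 3@1, Job 4@3, Job 5@3, Job 6@3: h1:8  h2:8  h3:8  h4:5 — peak 8.
Total counter-hours = 29 over 4 hours ⇒ peak ≥ ⌈29/4⌉ = 8, so 8 is optimal.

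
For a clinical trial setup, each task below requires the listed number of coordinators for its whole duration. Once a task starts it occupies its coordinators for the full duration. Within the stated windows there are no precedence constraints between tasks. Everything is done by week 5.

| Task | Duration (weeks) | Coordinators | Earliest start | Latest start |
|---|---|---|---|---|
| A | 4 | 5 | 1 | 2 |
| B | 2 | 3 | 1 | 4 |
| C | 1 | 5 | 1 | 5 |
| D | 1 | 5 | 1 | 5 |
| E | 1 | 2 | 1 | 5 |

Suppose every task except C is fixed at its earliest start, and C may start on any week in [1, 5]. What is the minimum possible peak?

15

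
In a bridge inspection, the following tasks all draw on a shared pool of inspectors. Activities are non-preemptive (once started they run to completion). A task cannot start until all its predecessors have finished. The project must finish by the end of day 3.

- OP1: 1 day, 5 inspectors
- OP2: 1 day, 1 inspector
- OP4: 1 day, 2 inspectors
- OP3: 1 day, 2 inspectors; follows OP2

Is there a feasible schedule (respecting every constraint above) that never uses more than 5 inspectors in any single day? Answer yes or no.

Schedule OP1@1, OP2@2, OP4@2, OP3@3: d1:5  d2:3  d3:2 — peak 5 ≤ 5.

yes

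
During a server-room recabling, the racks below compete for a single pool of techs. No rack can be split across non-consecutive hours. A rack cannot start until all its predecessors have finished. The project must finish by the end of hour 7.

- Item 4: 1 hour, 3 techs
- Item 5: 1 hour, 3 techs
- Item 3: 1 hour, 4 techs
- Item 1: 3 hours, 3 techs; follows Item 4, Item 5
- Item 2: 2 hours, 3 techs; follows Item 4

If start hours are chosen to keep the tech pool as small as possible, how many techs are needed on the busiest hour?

6

Early-start (Item 4@1, Item 5@1, Item 3@1, Item 1@2, Item 2@2) gives peak 10: h1:10  h2:6  h3:6  h4:3  h5:0  h6:0  h7:0.
Shift Item 3→2, Item 1→3, Item 2→3.
Schedule Item 4@1, Item 5@1, Item 3@2, Item 1@3, Item 2@3: h1:6  h2:4  h3:6  h4:6  h5:3  h6:0  h7:0 — peak 6.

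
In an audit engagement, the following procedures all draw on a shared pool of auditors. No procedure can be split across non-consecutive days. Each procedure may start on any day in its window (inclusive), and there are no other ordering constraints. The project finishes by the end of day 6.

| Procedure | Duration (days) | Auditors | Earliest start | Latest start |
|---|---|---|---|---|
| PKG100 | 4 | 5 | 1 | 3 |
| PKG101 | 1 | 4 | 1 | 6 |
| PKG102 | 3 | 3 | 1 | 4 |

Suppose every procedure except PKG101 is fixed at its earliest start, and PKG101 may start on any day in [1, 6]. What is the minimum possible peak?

PKG101@1: d1:12  d2:8  d3:8  d4:5  d5:0  d6:0 → peak 12
PKG101@2: d1:8  d2:12  d3:8  d4:5  d5:0  d6:0 → peak 12
PKG101@3: d1:8  d2:8  d3:12  d4:5  d5:0  d6:0 → peak 12
PKG101@4: d1:8  d2:8  d3:8  d4:9  d5:0  d6:0 → peak 9
PKG101@5: d1:8  d2:8  d3:8  d4:5  d5:4  d6:0 → peak 8
PKG101@6: d1:8  d2:8  d3:8  d4:5  d5:0  d6:4 → peak 8
Best is PKG101@5, peak 8.

8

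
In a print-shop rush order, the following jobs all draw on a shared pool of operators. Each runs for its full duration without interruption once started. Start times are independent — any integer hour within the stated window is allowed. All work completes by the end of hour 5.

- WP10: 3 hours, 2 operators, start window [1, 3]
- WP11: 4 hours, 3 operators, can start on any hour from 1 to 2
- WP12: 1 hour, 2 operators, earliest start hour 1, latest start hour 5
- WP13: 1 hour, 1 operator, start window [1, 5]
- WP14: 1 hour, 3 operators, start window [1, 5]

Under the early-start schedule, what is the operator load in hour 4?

At early start, hour 4 has: WP11.
Demand: 3 = 3.

3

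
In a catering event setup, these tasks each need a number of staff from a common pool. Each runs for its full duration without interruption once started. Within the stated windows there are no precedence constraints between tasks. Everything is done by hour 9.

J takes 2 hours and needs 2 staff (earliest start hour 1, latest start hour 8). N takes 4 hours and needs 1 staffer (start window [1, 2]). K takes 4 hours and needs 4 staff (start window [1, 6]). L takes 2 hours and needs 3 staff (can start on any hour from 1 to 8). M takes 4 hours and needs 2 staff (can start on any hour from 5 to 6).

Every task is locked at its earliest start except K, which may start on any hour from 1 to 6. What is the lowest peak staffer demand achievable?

K@1: h1:10  h2:10  h3:5  h4:5  h5:2  h6:2  h7:2  h8:2  h9:0 → peak 10
K@2: h1:6  h2:10  h3:5  h4:5  h5:6  h6:2  h7:2  h8:2  h9:0 → peak 10
K@3: h1:6  h2:6  h3:5  h4:5  h5:6  h6:6  h7:2  h8:2  h9:0 → peak 6
K@4: h1:6  h2:6  h3:1  h4:5  h5:6  h6:6  h7:6  h8:2  h9:0 → peak 6
K@5: h1:6  h2:6  h3:1  h4:1  h5:6  h6:6  h7:6  h8:6  h9:0 → peak 6
K@6: h1:6  h2:6  h3:1  h4:1  h5:2  h6:6  h7:6  h8:6  h9:4 → peak 6
Best is K@3, peak 6.

6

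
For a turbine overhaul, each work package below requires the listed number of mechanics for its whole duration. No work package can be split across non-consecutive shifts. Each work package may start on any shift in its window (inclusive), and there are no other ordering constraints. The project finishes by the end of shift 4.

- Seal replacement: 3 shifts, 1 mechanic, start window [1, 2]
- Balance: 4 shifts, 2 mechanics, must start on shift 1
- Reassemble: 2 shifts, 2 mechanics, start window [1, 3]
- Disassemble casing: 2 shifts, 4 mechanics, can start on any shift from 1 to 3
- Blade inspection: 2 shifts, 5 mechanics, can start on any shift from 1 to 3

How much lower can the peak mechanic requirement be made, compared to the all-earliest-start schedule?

Early-start peak: s1:14  s2:14  s3:3  s4:2 ⇒ 14.
Leveled (Seal replacement@1, Balance@1, Reassemble@1, Disassemble casing@1, Blade inspection@3): s1:9  s2:9  s3:8  s4:7 ⇒ 9.
Reduction 14 − 9 = 5.

5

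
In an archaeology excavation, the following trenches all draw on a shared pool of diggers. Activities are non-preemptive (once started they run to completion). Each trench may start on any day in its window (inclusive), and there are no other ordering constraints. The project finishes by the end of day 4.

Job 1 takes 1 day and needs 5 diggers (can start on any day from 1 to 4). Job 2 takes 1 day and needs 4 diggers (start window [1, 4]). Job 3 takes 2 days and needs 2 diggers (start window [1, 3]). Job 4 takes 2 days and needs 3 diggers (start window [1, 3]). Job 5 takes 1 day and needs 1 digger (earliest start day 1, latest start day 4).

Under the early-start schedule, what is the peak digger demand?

Early-start schedule: Job 1@1, Job 2@1, Job 3@1, Job 4@1, Job 5@1.
Load per day: day 1: 15, day 2: 5, day 3: 0, day 4: 0.
Peak is 15.

15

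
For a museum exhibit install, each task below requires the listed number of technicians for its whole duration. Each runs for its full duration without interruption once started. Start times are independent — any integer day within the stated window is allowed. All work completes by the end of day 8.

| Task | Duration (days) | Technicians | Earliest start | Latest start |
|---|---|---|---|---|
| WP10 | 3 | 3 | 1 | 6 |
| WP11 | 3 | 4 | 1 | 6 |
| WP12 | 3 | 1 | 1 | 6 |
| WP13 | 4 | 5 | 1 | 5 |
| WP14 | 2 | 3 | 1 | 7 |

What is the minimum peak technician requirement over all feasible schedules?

8

Early-start (WP10@1, WP11@1, WP12@1, WP13@1, WP14@1) gives peak 16: d1:16  d2:16  d3:13  d4:5  d5:0  d6:0  d7:0  d8:0.
Shift WP13→4, WP14→4.
Schedule WP10@1, WP11@1, WP12@1, WP13@4, WP14@4: d1:8  d2:8  d3:8  d4:8  d5:8  d6:5  d7:5  d8:0 — peak 8.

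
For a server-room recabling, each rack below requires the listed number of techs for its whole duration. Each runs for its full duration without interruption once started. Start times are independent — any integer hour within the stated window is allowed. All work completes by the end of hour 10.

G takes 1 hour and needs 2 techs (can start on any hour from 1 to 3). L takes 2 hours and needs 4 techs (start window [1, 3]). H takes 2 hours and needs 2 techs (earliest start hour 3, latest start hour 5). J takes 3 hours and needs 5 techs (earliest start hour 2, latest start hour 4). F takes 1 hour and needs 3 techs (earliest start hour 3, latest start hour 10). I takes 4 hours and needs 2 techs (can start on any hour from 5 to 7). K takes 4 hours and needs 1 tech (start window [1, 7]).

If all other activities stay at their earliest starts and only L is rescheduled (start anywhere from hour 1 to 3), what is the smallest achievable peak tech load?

11

L@1: h1:7  h2:10  h3:11  h4:8  h5:2  h6:2  h7:2  h8:2  h9:0  h10:0 → peak 11
L@2: h1:3  h2:10  h3:15  h4:8  h5:2  h6:2  h7:2  h8:2  h9:0  h10:0 → peak 15
L@3: h1:3  h2:6  h3:15  h4:12  h5:2  h6:2  h7:2  h8:2  h9:0  h10:0 → peak 15
Best is L@1, peak 11.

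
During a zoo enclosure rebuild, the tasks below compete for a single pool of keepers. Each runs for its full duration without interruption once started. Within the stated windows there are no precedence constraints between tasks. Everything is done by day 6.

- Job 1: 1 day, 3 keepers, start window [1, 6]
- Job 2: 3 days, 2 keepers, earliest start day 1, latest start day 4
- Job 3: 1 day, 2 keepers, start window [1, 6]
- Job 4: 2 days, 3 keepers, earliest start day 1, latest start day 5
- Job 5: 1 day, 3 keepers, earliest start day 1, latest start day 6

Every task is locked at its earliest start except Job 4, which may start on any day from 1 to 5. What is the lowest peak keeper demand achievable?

10

Job 4@1: d1:13  d2:5  d3:2  d4:0  d5:0  d6:0 → peak 13
Job 4@2: d1:10  d2:5  d3:5  d4:0  d5:0  d6:0 → peak 10
Job 4@3: d1:10  d2:2  d3:5  d4:3  d5:0  d6:0 → peak 10
Job 4@4: d1:10  d2:2  d3:2  d4:3  d5:3  d6:0 → peak 10
Job 4@5: d1:10  d2:2  d3:2  d4:0  d5:3  d6:3 → peak 10
Best is Job 4@2, peak 10.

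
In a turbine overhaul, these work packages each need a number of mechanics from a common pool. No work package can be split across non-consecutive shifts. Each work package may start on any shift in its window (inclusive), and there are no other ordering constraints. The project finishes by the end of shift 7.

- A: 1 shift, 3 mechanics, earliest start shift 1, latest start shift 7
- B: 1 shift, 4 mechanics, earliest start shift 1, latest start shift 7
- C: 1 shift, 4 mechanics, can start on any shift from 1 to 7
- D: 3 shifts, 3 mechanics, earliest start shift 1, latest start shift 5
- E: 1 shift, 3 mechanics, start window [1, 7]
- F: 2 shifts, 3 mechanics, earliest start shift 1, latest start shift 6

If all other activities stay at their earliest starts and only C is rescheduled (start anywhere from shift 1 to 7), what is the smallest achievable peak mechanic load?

C@1: s1:20  s2:6  s3:3  s4:0  s5:0  s6:0  s7:0 → peak 20
C@2: s1:16  s2:10  s3:3  s4:0  s5:0  s6:0  s7:0 → peak 16
C@3: s1:16  s2:6  s3:7  s4:0  s5:0  s6:0  s7:0 → peak 16
C@4: s1:16  s2:6  s3:3  s4:4  s5:0  s6:0  s7:0 → peak 16
C@5: s1:16  s2:6  s3:3  s4:0  s5:4  s6:0  s7:0 → peak 16
C@6: s1:16  s2:6  s3:3  s4:0  s5:0  s6:4  s7:0 → peak 16
C@7: s1:16  s2:6  s3:3  s4:0  s5:0  s6:0  s7:4 → peak 16
Best is C@2, peak 16.

16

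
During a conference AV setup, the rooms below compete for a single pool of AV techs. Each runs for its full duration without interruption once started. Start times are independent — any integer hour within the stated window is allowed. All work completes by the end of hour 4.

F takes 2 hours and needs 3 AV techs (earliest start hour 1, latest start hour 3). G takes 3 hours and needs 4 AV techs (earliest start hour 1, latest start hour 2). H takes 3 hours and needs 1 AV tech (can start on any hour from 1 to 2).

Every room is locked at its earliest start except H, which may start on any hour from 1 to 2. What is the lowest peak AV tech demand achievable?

8

H@1: h1:8  h2:8  h3:5  h4:0 → peak 8
H@2: h1:7  h2:8  h3:5  h4:1 → peak 8
Best is H@1, peak 8.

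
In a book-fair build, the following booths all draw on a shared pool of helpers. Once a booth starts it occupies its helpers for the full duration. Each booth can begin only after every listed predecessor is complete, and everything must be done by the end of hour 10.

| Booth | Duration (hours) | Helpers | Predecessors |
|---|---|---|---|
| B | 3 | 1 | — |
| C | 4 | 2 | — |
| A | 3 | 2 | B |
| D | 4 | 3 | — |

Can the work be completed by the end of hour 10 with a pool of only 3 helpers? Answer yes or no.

no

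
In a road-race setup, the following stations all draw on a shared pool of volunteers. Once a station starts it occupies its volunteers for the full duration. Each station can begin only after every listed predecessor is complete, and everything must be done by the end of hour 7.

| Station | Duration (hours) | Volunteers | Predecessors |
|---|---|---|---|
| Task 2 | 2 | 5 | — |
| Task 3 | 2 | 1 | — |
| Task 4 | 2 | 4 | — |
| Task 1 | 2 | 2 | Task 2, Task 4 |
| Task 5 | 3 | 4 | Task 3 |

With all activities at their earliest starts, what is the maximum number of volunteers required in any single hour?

10

Early-start schedule: Task 2@1, Task 3@1, Task 4@1, Task 1@3, Task 5@3.
Load per hour: hour 1: 10, hour 2: 10, hour 3: 6, hour 4: 6, hour 5: 4, hour 6: 0, hour 7: 0.
Peak is 10.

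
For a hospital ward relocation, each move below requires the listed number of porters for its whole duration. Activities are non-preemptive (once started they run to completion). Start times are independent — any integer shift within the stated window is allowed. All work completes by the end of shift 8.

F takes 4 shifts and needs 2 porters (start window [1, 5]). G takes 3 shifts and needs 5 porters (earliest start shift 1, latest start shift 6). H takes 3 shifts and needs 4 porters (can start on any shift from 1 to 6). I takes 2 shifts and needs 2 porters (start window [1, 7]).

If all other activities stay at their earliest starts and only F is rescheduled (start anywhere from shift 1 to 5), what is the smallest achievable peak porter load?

F@1: s1:13  s2:13  s3:11  s4:2  s5:0  s6:0  s7:0  s8:0 → peak 13
F@2: s1:11  s2:13  s3:11  s4:2  s5:2  s6:0  s7:0  s8:0 → peak 13
F@3: s1:11  s2:11  s3:11  s4:2  s5:2  s6:2  s7:0  s8:0 → peak 11
F@4: s1:11  s2:11  s3:9  s4:2  s5:2  s6:2  s7:2  s8:0 → peak 11
F@5: s1:11  s2:11  s3:9  s4:0  s5:2  s6:2  s7:2  s8:2 → peak 11
Best is F@3, peak 11.

11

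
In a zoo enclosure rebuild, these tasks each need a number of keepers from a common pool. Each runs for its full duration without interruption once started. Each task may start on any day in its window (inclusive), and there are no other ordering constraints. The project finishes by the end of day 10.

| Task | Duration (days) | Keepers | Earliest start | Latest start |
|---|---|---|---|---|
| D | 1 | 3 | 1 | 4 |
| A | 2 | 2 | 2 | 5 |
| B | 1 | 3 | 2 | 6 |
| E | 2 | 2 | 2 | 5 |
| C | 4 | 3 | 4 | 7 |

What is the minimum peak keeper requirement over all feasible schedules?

3

Early-start (D@1, A@2, B@2, E@2, C@4) gives peak 7: d1:3  d2:7  d3:4  d4:3  d5:3  d6:3  d7:3  d8:0  d9:0  d10:0.
Shift B→4, E→5, C→7.
Schedule D@1, A@2, B@4, E@5, C@7: d1:3  d2:2  d3:2  d4:3  d5:2  d6:2  d7:3  d8:3  d9:3  d10:3 — peak 3.
Total keeper-days = 26 over 10 days ⇒ peak ≥ ⌈26/10⌉ = 3, so 3 is optimal.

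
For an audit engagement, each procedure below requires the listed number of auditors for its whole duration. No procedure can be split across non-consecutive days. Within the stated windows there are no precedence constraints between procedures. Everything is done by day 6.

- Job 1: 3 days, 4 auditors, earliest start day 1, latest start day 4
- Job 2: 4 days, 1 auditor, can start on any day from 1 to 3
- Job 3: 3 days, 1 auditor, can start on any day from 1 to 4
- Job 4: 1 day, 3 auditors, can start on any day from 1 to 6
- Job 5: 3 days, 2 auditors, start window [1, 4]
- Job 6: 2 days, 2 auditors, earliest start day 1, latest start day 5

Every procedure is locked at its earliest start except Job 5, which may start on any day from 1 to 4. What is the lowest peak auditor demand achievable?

Job 5@1: d1:13  d2:10  d3:8  d4:1  d5:0  d6:0 → peak 13
Job 5@2: d1:11  d2:10  d3:8  d4:3  d5:0  d6:0 → peak 11
Job 5@3: d1:11  d2:8  d3:8  d4:3  d5:2  d6:0 → peak 11
Job 5@4: d1:11  d2:8  d3:6  d4:3  d5:2  d6:2 → peak 11
Best is Job 5@2, peak 11.

11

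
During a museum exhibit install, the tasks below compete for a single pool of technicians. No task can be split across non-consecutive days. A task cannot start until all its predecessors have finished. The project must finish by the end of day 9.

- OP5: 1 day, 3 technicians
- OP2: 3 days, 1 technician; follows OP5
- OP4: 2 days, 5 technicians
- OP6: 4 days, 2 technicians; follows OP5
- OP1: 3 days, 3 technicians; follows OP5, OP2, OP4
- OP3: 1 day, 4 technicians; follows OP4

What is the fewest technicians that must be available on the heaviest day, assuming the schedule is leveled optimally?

5

Early-start (OP5@1, OP2@2, OP4@1, OP6@2, OP1@5, OP3@3) gives peak 8: d1:8  d2:8  d3:7  d4:3  d5:5  d6:3  d7:3  d8:0  d9:0.
Shift OP2→4, OP4→2, OP6→5, OP1→7, OP3→4.
Schedule OP5@1, OP2@4, OP4@2, OP6@5, OP1@7, OP3@4: d1:3  d2:5  d3:5  d4:5  d5:3  d6:3  d7:5  d8:5  d9:3 — peak 5.
Total technician-days = 37 over 9 days ⇒ peak ≥ ⌈37/9⌉ = 5, so 5 is optimal.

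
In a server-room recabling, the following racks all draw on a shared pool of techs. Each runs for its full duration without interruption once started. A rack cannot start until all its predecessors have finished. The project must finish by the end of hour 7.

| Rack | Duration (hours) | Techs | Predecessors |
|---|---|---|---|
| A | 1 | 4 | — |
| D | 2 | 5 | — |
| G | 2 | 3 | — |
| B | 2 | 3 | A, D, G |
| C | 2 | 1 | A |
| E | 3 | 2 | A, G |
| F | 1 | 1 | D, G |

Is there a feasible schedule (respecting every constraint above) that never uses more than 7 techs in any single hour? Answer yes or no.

yes

Schedule A@1, D@3, G@1, B@5, C@2, E@4, F@5: h1:7  h2:4  h3:6  h4:7  h5:6  h6:5  h7:0 — peak 7 ≤ 7.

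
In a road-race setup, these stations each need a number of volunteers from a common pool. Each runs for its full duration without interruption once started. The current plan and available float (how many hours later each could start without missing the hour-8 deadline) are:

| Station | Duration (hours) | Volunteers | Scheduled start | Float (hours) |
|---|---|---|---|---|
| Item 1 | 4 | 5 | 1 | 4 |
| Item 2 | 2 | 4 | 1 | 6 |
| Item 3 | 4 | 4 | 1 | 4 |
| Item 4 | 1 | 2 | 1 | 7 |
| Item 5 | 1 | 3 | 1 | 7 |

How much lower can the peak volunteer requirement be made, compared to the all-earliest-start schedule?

Early-start peak: h1:18  h2:13  h3:9  h4:9  h5:0  h6:0  h7:0  h8:0 ⇒ 18.
Leveled (Item 1@1, Item 2@5, Item 3@5, Item 4@1, Item 5@2): h1:7  h2:8  h3:5  h4:5  h5:8  h6:8  h7:4  h8:4 ⇒ 8.
Reduction 18 − 8 = 10.

10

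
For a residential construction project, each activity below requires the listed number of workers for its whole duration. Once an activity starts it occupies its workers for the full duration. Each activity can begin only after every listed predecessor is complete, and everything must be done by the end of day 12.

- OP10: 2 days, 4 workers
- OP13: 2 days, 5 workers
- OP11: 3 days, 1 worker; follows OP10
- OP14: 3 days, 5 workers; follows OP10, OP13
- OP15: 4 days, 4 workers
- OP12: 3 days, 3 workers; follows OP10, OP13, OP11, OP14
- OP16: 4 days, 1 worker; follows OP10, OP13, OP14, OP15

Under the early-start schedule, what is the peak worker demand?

13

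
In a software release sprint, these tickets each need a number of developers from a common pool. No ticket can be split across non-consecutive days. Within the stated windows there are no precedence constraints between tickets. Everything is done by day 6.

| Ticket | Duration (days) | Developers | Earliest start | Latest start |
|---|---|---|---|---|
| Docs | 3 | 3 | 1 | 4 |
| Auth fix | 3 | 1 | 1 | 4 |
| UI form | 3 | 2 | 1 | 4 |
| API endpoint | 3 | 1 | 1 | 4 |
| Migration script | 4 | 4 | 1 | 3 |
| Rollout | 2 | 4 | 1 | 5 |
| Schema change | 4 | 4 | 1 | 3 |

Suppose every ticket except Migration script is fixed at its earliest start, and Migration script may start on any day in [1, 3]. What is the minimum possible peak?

Migration script@1: d1:19  d2:19  d3:15  d4:8  d5:0  d6:0 → peak 19
Migration script@2: d1:15  d2:19  d3:15  d4:8  d5:4  d6:0 → peak 19
Migration script@3: d1:15  d2:15  d3:15  d4:8  d5:4  d6:4 → peak 15
Best is Migration script@3, peak 15.

15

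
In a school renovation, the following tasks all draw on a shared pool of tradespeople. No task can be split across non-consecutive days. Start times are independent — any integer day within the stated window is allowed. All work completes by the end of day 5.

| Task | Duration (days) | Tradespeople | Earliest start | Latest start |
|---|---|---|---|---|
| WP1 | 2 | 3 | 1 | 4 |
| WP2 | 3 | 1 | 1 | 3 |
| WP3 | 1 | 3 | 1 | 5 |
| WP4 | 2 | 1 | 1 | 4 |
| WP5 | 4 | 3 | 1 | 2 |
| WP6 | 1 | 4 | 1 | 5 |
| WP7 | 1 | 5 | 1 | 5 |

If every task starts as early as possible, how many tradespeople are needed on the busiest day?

Early-start schedule: WP1@1, WP2@1, WP3@1, WP4@1, WP5@1, WP6@1, WP7@1.
Load per day: day 1: 20, day 2: 8, day 3: 4, day 4: 3, day 5: 0.
Peak is 20.

20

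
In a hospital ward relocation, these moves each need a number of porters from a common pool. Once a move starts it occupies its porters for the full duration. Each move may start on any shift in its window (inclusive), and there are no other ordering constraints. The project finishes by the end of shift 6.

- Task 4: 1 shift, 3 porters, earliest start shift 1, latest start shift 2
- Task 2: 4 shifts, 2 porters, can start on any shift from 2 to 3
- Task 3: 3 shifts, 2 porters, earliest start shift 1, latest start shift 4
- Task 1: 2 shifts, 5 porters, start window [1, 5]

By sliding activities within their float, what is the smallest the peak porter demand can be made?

7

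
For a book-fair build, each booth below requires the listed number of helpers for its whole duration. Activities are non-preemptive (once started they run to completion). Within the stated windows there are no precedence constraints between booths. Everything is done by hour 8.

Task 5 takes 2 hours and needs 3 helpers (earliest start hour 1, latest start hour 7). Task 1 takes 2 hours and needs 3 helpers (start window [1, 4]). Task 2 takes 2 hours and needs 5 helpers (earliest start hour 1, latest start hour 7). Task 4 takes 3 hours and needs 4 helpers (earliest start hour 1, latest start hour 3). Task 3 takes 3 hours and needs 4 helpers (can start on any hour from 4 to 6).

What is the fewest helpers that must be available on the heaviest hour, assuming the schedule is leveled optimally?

7

Early-start (Task 5@1, Task 1@1, Task 2@1, Task 4@1, Task 3@4) gives peak 15: h1:15  h2:15  h3:4  h4:4  h5:4  h6:4  h7:0  h8:0.
Shift Task 1→3, Task 2→7.
Schedule Task 5@1, Task 1@3, Task 2@7, Task 4@1, Task 3@4: h1:7  h2:7  h3:7  h4:7  h5:4  h6:4  h7:5  h8:5 — peak 7.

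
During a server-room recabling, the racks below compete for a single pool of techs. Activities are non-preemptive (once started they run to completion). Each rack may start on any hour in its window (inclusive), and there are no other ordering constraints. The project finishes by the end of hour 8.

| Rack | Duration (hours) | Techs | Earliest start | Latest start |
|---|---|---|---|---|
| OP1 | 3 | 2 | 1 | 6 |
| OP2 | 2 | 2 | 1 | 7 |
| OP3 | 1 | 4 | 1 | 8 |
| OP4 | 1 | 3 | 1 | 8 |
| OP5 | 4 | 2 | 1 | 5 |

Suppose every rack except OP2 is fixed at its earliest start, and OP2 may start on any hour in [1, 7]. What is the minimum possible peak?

OP2@1: h1:13  h2:6  h3:4  h4:2  h5:0  h6:0  h7:0  h8:0 → peak 13
OP2@2: h1:11  h2:6  h3:6  h4:2  h5:0  h6:0  h7:0  h8:0 → peak 11
OP2@3: h1:11  h2:4  h3:6  h4:4  h5:0  h6:0  h7:0  h8:0 → peak 11
OP2@4: h1:11  h2:4  h3:4  h4:4  h5:2  h6:0  h7:0  h8:0 → peak 11
OP2@5: h1:11  h2:4  h3:4  h4:2  h5:2  h6:2  h7:0  h8:0 → peak 11
OP2@6: h1:11  h2:4  h3:4  h4:2  h5:0  h6:2  h7:2  h8:0 → peak 11
OP2@7: h1:11  h2:4  h3:4  h4:2  h5:0  h6:0  h7:2  h8:2 → peak 11
Best is OP2@2, peak 11.

11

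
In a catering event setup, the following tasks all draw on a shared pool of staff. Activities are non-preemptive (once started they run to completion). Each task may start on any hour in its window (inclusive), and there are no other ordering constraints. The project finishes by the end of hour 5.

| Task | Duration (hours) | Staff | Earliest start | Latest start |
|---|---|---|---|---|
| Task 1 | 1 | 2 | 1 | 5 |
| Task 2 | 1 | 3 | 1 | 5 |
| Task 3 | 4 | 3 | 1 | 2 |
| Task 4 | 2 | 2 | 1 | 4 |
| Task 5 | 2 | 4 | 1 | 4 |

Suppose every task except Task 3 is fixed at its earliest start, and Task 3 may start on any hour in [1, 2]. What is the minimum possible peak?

Task 3@1: h1:14  h2:9  h3:3  h4:3  h5:0 → peak 14
Task 3@2: h1:11  h2:9  h3:3  h4:3  h5:3 → peak 11
Best is Task 3@2, peak 11.

11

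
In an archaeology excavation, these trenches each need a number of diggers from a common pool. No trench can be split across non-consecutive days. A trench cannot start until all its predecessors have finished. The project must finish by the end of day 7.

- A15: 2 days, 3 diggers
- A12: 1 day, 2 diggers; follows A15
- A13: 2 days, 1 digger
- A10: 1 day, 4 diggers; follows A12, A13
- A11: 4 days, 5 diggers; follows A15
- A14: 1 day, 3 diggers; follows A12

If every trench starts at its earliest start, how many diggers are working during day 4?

At early start, day 4 has: A10, A11, A14.
Demand: 4 + 5 + 3 = 12.

12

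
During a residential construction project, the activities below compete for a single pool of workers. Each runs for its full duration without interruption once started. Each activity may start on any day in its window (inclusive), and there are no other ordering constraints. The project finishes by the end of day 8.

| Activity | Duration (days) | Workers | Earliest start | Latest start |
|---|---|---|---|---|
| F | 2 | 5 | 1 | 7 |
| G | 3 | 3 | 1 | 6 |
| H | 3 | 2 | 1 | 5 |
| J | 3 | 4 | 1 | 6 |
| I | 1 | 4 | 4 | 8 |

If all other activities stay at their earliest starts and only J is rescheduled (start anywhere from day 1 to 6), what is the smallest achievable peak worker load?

J@1: d1:14  d2:14  d3:9  d4:4  d5:0  d6:0  d7:0  d8:0 → peak 14
J@2: d1:10  d2:14  d3:9  d4:8  d5:0  d6:0  d7:0  d8:0 → peak 14
J@3: d1:10  d2:10  d3:9  d4:8  d5:4  d6:0  d7:0  d8:0 → peak 10
J@4: d1:10  d2:10  d3:5  d4:8  d5:4  d6:4  d7:0  d8:0 → peak 10
J@5: d1:10  d2:10  d3:5  d4:4  d5:4  d6:4  d7:4  d8:0 → peak 10
J@6: d1:10  d2:10  d3:5  d4:4  d5:0  d6:4  d7:4  d8:4 → peak 10
Best is J@3, peak 10.

10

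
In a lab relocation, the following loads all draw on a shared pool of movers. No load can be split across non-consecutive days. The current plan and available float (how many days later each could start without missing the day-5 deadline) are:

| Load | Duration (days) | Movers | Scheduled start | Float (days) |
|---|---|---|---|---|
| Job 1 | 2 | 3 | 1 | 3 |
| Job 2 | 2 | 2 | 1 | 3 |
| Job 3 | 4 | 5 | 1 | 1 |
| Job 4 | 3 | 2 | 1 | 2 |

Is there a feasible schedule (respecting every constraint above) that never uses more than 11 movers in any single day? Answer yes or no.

Schedule Job 1@1, Job 2@3, Job 3@1, Job 4@3: d1:8  d2:8  d3:9  d4:9  d5:2 — peak 9 ≤ 11.

yes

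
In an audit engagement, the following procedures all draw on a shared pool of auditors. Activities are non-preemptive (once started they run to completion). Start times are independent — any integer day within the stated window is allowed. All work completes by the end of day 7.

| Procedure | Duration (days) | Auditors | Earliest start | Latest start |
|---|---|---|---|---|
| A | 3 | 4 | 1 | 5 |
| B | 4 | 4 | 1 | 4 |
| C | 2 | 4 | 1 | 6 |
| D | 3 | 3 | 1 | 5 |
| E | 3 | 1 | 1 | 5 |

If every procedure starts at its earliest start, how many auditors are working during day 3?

At early start, day 3 has: A, B, D, E.
Demand: 4 + 4 + 3 + 1 = 12.

12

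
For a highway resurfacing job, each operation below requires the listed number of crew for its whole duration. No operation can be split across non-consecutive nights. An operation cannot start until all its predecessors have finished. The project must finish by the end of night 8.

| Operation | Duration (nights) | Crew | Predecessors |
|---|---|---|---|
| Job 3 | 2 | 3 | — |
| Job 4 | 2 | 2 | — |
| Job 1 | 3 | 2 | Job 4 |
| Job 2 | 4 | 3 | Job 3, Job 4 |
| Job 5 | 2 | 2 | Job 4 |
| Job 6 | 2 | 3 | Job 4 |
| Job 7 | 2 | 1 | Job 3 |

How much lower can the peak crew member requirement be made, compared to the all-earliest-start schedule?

5

Early-start peak: n1:5  n2:5  n3:11  n4:11  n5:5  n6:3  n7:0  n8:0 ⇒ 11.
Leveled (Job 3@1, Job 4@1, Job 1@3, Job 2@3, Job 5@6, Job 6@7, Job 7@3): n1:5  n2:5  n3:6  n4:6  n5:5  n6:5  n7:5  n8:3 ⇒ 6.
Reduction 11 − 6 = 5.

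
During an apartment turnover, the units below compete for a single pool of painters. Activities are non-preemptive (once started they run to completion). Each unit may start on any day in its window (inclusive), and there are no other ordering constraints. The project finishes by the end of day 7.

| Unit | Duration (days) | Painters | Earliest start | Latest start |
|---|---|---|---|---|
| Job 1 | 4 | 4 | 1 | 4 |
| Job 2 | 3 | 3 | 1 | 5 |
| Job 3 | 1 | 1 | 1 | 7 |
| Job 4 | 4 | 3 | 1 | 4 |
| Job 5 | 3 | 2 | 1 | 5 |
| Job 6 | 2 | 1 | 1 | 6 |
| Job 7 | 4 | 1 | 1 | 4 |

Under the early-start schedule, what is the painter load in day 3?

At early start, day 3 has: Job 1, Job 2, Job 4, Job 5, Job 7.
Demand: 4 + 3 + 3 + 2 + 1 = 13.

13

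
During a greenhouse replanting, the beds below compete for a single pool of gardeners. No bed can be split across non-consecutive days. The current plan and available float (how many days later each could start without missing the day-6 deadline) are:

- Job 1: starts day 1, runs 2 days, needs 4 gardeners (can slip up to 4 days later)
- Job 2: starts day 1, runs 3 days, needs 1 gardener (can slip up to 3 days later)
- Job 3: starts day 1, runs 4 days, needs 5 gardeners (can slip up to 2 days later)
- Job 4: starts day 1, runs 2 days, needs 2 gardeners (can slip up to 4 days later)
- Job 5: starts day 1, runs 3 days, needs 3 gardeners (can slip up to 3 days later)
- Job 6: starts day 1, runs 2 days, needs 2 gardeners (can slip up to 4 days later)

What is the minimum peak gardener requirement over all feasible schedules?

Early-start (Job 1@1, Job 2@1, Job 3@1, Job 4@1, Job 5@1, Job 6@1) gives peak 17: d1:17  d2:17  d3:9  d4:5  d5:0  d6:0.
Shift Job 3→3, Job 5→3.
Schedule Job 1@1, Job 2@1, Job 3@3, Job 4@1, Job 5@3, Job 6@1: d1:9  d2:9  d3:9  d4:8  d5:8  d6:5 — peak 9.

9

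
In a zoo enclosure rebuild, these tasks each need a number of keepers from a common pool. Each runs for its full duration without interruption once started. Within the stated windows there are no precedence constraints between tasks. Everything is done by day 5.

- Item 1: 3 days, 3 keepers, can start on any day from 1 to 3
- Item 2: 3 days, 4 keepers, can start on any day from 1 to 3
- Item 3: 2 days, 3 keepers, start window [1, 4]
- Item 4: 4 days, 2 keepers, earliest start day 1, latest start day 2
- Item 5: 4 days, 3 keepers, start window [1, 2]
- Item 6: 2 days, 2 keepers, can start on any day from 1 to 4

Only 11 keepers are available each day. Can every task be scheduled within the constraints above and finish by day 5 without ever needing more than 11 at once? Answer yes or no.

The minimum achievable peak is 12; 11 < 12, so no feasible schedule stays within the cap.

no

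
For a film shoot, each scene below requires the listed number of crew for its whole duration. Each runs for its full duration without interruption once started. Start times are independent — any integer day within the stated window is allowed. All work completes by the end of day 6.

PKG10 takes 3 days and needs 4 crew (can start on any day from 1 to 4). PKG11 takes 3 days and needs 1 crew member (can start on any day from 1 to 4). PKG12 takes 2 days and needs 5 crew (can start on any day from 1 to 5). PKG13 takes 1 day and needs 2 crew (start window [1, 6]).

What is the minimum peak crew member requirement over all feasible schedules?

5

Early-start (PKG10@1, PKG11@1, PKG12@1, PKG13@1) gives peak 12: d1:12  d2:10  d3:5  d4:0  d5:0  d6:0.
Shift PKG12→4, PKG13→6.
Schedule PKG10@1, PKG11@1, PKG12@4, PKG13@6: d1:5  d2:5  d3:5  d4:5  d5:5  d6:2 — peak 5.
Total crew member-days = 27 over 6 days ⇒ peak ≥ ⌈27/6⌉ = 5, so 5 is optimal.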